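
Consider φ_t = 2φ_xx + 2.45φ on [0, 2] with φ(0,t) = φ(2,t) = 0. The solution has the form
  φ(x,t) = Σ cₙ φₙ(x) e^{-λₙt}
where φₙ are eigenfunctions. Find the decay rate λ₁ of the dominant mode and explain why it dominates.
Eigenvalues: λₙ = 2n²π²/2² - 2.45.
First three modes:
  n=1: λ₁ = 2π²/2² - 2.45 ≈ 2.485
  n=2: λ₂ = 8π²/2² - 2.45 ≈ 17.289
  n=3: λ₃ = 18π²/2² - 2.45 ≈ 41.963
Since 2π²/2² ≈ 4.935 > 2.45, all λₙ > 0.
The n=1 mode decays slowest → dominates as t → ∞.
Asymptotic: φ ~ c₁ sin(πx/2) e^{-λ₁t} with decay rate λ₁ ≈ 2.485.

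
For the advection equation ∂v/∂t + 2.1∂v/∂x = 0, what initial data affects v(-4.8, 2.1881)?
A single point: x = -9.39501. The characteristic through (-4.8, 2.1881) is x - 2.1t = const, so x = -4.8 - 2.1·2.1881 = -9.39501.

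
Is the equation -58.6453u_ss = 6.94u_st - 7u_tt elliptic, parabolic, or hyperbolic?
Rewriting in standard form: -58.6453u_ss - 6.94u_st + 7u_tt = 0. Computing B² - 4AC with A = -58.6453, B = -6.94, C = 7: discriminant = 1690.232 (positive). Answer: hyperbolic.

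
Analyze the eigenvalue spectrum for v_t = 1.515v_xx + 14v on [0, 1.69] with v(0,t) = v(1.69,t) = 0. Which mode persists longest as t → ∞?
Eigenvalues: λₙ = 1.515n²π²/1.69² - 14.
First three modes:
  n=1: λ₁ = 1.515π²/1.69² - 14 ≈ -8.765
  n=2: λ₂ = 6.06π²/1.69² - 14 ≈ 6.941
  n=3: λ₃ = 13.635π²/1.69² - 14 ≈ 33.117
Since 1.515π²/1.69² ≈ 5.235 < 14, λ₁ < 0.
The n=1 mode grows fastest (−λₙ is largest for n=1) → dominates.
Asymptotic: v ~ c₁ sin(πx/1.69) e^{8.765t} (exponential growth at rate −λ₁ ≈ 8.765).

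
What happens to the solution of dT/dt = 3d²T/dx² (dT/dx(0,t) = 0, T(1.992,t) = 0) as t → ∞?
T → 0. Heat escapes through the Dirichlet boundary.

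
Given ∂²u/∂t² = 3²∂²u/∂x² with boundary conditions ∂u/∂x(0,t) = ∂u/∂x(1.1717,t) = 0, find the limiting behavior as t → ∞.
u oscillates about a mean that drifts linearly in t (generically unbounded; no decay). There is no damping, so the nonconstant modes persist as standing waves (energy conserved, no decay). But with Neumann conditions at both ends the constant mode has eigenvalue 0: the spatial mean M(t) of u satisfies M'' = 0, so M(t) = M(0) + M'(0)·t. Unless the initial velocity has zero mean (∫u_t(x,0)dx = 0), the solution grows linearly in t (unbounded, though not exponentially); if it does have zero mean, the solution stays bounded and simply oscillates.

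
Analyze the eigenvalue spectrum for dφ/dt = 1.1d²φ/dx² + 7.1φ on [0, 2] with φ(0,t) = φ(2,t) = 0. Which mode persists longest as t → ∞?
Eigenvalues: λₙ = 1.1n²π²/2² - 7.1.
First three modes:
  n=1: λ₁ = 1.1π²/2² - 7.1 ≈ -4.386
  n=2: λ₂ = 4.4π²/2² - 7.1 ≈ 3.757
  n=3: λ₃ = 9.9π²/2² - 7.1 ≈ 17.327
Since 1.1π²/2² ≈ 2.714 < 7.1, λ₁ < 0.
The n=1 mode grows fastest (−λₙ is largest for n=1) → dominates.
Asymptotic: φ ~ c₁ sin(πx/2) e^{4.386t} (exponential growth at rate −λ₁ ≈ 4.386).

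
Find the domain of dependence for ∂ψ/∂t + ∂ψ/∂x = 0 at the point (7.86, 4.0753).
A single point: x = 3.7847. The characteristic through (7.86, 4.0753) is x - 1t = const, so x = 7.86 - 1·4.0753 = 3.7847.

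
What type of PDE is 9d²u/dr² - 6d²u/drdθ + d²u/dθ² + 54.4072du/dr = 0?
With A = 9, B = -6, C = 1, the discriminant is 0. This is a parabolic PDE.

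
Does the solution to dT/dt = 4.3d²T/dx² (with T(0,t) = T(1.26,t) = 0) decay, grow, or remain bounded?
T → 0. Heat diffuses out through both boundaries.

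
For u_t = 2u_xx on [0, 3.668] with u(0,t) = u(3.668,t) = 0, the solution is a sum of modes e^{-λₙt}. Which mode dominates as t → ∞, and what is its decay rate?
Eigenvalues: λₙ = 2n²π²/3.668².
First three modes:
  n=1: λ₁ = 2π²/3.668² ≈ 1.467
  n=2: λ₂ = 8π²/3.668² ≈ 5.869 (4× faster decay)
  n=3: λ₃ = 18π²/3.668² ≈ 13.204 (9× faster decay)
As t → ∞, higher modes decay exponentially faster. The n=1 mode dominates: u ~ c₁ sin(πx/3.668) e^{-λ₁t}.
Decay rate: λ₁ = 2π²/3.668² ≈ 1.467.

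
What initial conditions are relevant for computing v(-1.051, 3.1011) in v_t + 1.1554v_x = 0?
A single point: x = -4.63401094. The characteristic through (-1.051, 3.1011) is x - 1.1554t = const, so x = -1.051 - 1.1554·3.1011 = -4.63401094.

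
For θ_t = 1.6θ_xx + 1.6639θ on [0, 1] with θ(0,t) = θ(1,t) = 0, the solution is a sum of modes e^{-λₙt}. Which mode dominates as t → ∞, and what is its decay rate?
Eigenvalues: λₙ = 1.6n²π²/1² - 1.6639.
First three modes:
  n=1: λ₁ = 1.6π² - 1.6639 ≈ 14.127
  n=2: λ₂ = 6.4π² - 1.6639 ≈ 61.502
  n=3: λ₃ = 14.4π² - 1.6639 ≈ 140.458
Since 1.6π² ≈ 15.791 > 1.6639, all λₙ > 0.
The n=1 mode decays slowest → dominates as t → ∞.
Asymptotic: θ ~ c₁ sin(πx/1) e^{-λ₁t} with decay rate λ₁ ≈ 14.127.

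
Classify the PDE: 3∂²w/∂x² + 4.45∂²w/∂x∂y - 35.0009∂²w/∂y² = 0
A = 3, B = 4.45, C = -35.0009. Discriminant B² - 4AC = 439.8133. Since 439.8133 > 0, hyperbolic.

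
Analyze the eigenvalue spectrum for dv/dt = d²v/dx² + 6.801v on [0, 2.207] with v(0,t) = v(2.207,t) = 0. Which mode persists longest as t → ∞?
Eigenvalues: λₙ = n²π²/2.207² - 6.801.
First three modes:
  n=1: λ₁ = π²/2.207² - 6.801 ≈ -4.775
  n=2: λ₂ = 4π²/2.207² - 6.801 ≈ 1.304
  n=3: λ₃ = 9π²/2.207² - 6.801 ≈ 11.435
Since π²/2.207² ≈ 2.026 < 6.801, λ₁ < 0.
The n=1 mode grows fastest (−λₙ is largest for n=1) → dominates.
Asymptotic: v ~ c₁ sin(πx/2.207) e^{4.775t} (exponential growth at rate −λ₁ ≈ 4.775).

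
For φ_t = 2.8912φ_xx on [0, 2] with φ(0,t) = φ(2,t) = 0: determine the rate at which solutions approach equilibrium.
Eigenvalues: λₙ = 2.8912n²π²/2².
First three modes:
  n=1: λ₁ = 2.8912π²/2² ≈ 7.134
  n=2: λ₂ = 11.5648π²/2² ≈ 28.535 (4× faster decay)
  n=3: λ₃ = 26.0208π²/2² ≈ 64.204 (9× faster decay)
As t → ∞, higher modes decay exponentially faster. The n=1 mode dominates: φ ~ c₁ sin(πx/2) e^{-λ₁t}.
Decay rate: λ₁ = 2.8912π²/2² ≈ 7.134.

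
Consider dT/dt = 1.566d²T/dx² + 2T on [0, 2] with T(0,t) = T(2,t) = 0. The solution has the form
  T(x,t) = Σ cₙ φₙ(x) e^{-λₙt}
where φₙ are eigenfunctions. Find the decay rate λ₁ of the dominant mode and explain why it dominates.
Eigenvalues: λₙ = 1.566n²π²/2² - 2.
First three modes:
  n=1: λ₁ = 1.566π²/2² - 2 ≈ 1.864
  n=2: λ₂ = 6.264π²/2² - 2 ≈ 13.456
  n=3: λ₃ = 14.094π²/2² - 2 ≈ 32.776
Since 1.566π²/2² ≈ 3.864 > 2, all λₙ > 0.
The n=1 mode decays slowest → dominates as t → ∞.
Asymptotic: T ~ c₁ sin(πx/2) e^{-λ₁t} with decay rate λ₁ ≈ 1.864.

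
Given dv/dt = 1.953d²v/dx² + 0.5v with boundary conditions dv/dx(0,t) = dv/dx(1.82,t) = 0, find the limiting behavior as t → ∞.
v grows unboundedly. With Neumann BCs the constant mode has diffusion eigenvalue 0, so any r > 0 makes it grow like e^(0.5t); solution grows exponentially.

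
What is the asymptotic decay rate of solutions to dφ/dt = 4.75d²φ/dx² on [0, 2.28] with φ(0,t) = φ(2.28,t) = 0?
Eigenvalues: λₙ = 4.75n²π²/2.28².
First three modes:
  n=1: λ₁ = 4.75π²/2.28² ≈ 9.018
  n=2: λ₂ = 19π²/2.28² ≈ 36.073 (4× faster decay)
  n=3: λ₃ = 42.75π²/2.28² ≈ 81.165 (9× faster decay)
As t → ∞, higher modes decay exponentially faster. The n=1 mode dominates: φ ~ c₁ sin(πx/2.28) e^{-λ₁t}.
Decay rate: λ₁ = 4.75π²/2.28² ≈ 9.018.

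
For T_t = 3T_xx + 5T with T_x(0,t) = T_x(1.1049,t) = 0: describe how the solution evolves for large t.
T grows unboundedly. With Neumann BCs the constant mode has diffusion eigenvalue 0, so any r > 0 makes it grow like e^(5t); solution grows exponentially.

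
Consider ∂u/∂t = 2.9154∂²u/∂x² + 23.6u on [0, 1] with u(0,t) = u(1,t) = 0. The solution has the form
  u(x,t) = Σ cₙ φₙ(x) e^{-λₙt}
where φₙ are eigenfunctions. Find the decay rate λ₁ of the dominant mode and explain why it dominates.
Eigenvalues: λₙ = 2.9154n²π²/1² - 23.6.
First three modes:
  n=1: λ₁ = 2.9154π² - 23.6 ≈ 5.174
  n=2: λ₂ = 11.6616π² - 23.6 ≈ 91.495
  n=3: λ₃ = 26.2386π² - 23.6 ≈ 235.365
Since 2.9154π² ≈ 28.774 > 23.6, all λₙ > 0.
The n=1 mode decays slowest → dominates as t → ∞.
Asymptotic: u ~ c₁ sin(πx/1) e^{-λ₁t} with decay rate λ₁ ≈ 5.174.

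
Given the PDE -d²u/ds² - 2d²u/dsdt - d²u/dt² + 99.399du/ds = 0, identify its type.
The second-order coefficients are A = -1, B = -2, C = -1. Since B² - 4AC = 0 = 0, this is a parabolic PDE.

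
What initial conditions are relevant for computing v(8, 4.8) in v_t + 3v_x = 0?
A single point: x = -6.4. The characteristic through (8, 4.8) is x - 3t = const, so x = 8 - 3·4.8 = -6.4.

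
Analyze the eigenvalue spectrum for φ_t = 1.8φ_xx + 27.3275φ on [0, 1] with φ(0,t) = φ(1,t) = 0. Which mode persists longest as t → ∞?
Eigenvalues: λₙ = 1.8n²π²/1² - 27.3275.
First three modes:
  n=1: λ₁ = 1.8π² - 27.3275 ≈ -9.562
  n=2: λ₂ = 7.2π² - 27.3275 ≈ 43.734
  n=3: λ₃ = 16.2π² - 27.3275 ≈ 132.56
Since 1.8π² ≈ 17.765 < 27.3275, λ₁ < 0.
The n=1 mode grows fastest (−λₙ is largest for n=1) → dominates.
Asymptotic: φ ~ c₁ sin(πx/1) e^{9.562t} (exponential growth at rate −λ₁ ≈ 9.562).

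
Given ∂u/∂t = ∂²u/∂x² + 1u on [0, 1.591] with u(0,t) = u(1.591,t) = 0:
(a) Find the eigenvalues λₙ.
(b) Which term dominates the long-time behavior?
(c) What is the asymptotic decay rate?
Eigenvalues: λₙ = n²π²/1.591² - 1.
First three modes:
  n=1: λ₁ = π²/1.591² - 1 ≈ 2.899
  n=2: λ₂ = 4π²/1.591² - 1 ≈ 14.596
  n=3: λ₃ = 9π²/1.591² - 1 ≈ 34.091
Since π²/1.591² ≈ 3.899 > 1, all λₙ > 0.
The n=1 mode decays slowest → dominates as t → ∞.
Asymptotic: u ~ c₁ sin(πx/1.591) e^{-λ₁t} with decay rate λ₁ ≈ 2.899.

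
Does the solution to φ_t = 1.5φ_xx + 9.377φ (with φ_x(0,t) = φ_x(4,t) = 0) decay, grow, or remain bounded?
φ grows unboundedly. With Neumann BCs the constant mode has diffusion eigenvalue 0, so any r > 0 makes it grow like e^(9.377t); solution grows exponentially.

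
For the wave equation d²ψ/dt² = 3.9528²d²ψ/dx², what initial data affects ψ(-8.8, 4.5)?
Domain of dependence: [-26.5876, 8.9876]. Signals travel at speed 3.9528, so data within |x - -8.8| ≤ 3.9528·4.5 = 17.7876 can reach the point.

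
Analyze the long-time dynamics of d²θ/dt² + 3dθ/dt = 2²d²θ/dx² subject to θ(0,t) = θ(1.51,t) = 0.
Long-time behavior: θ → 0. Damping (γ=3) dissipates energy; oscillations decay exponentially.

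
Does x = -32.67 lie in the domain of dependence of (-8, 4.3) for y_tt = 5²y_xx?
No. The domain of dependence is [-29.5, 13.5], and -32.67 is outside this interval.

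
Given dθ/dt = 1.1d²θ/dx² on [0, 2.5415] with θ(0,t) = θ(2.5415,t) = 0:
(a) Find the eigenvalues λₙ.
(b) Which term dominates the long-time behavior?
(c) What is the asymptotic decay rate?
Eigenvalues: λₙ = 1.1n²π²/2.5415².
First three modes:
  n=1: λ₁ = 1.1π²/2.5415² ≈ 1.681
  n=2: λ₂ = 4.4π²/2.5415² ≈ 6.723 (4× faster decay)
  n=3: λ₃ = 9.9π²/2.5415² ≈ 15.127 (9× faster decay)
As t → ∞, higher modes decay exponentially faster. The n=1 mode dominates: θ ~ c₁ sin(πx/2.5415) e^{-λ₁t}.
Decay rate: λ₁ = 1.1π²/2.5415² ≈ 1.681.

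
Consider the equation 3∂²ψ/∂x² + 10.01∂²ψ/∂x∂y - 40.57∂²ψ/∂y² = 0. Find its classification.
Hyperbolic. (A = 3, B = 10.01, C = -40.57 gives B² - 4AC = 587.0401.)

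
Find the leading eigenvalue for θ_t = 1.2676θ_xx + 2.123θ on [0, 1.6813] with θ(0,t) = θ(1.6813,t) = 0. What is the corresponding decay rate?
Eigenvalues: λₙ = 1.2676n²π²/1.6813² - 2.123.
First three modes:
  n=1: λ₁ = 1.2676π²/1.6813² - 2.123 ≈ 2.303
  n=2: λ₂ = 5.0704π²/1.6813² - 2.123 ≈ 15.58
  n=3: λ₃ = 11.4084π²/1.6813² - 2.123 ≈ 37.709
Since 1.2676π²/1.6813² ≈ 4.426 > 2.123, all λₙ > 0.
The n=1 mode decays slowest → dominates as t → ∞.
Asymptotic: θ ~ c₁ sin(πx/1.6813) e^{-λ₁t} with decay rate λ₁ ≈ 2.303.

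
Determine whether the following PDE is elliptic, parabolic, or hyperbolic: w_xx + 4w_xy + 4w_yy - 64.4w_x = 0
Coefficients: A = 1, B = 4, C = 4. B² - 4AC = 0, which is zero, so the equation is parabolic.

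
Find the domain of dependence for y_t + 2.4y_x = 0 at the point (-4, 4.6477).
A single point: x = -15.15448. The characteristic through (-4, 4.6477) is x - 2.4t = const, so x = -4 - 2.4·4.6477 = -15.15448.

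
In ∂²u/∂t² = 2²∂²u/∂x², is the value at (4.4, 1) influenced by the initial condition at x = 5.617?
Yes. The domain of dependence is [2.4, 6.4], and 5.617 ∈ [2.4, 6.4].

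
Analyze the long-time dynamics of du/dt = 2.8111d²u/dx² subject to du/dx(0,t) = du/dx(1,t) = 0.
Long-time behavior: u → constant (steady state). Heat is conserved (no flux at boundaries); solution approaches the spatial average.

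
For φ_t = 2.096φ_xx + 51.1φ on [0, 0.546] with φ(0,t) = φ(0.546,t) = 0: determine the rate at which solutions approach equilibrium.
Eigenvalues: λₙ = 2.096n²π²/0.546² - 51.1.
First three modes:
  n=1: λ₁ = 2.096π²/0.546² - 51.1 ≈ 18.291
  n=2: λ₂ = 8.384π²/0.546² - 51.1 ≈ 226.466
  n=3: λ₃ = 18.864π²/0.546² - 51.1 ≈ 573.423
Since 2.096π²/0.546² ≈ 69.391 > 51.1, all λₙ > 0.
The n=1 mode decays slowest → dominates as t → ∞.
Asymptotic: φ ~ c₁ sin(πx/0.546) e^{-λ₁t} with decay rate λ₁ ≈ 18.291.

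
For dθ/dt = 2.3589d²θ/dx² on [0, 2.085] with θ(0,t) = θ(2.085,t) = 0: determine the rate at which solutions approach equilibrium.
Eigenvalues: λₙ = 2.3589n²π²/2.085².
First three modes:
  n=1: λ₁ = 2.3589π²/2.085² ≈ 5.355
  n=2: λ₂ = 9.4356π²/2.085² ≈ 21.422 (4× faster decay)
  n=3: λ₃ = 21.2301π²/2.085² ≈ 48.199 (9× faster decay)
As t → ∞, higher modes decay exponentially faster. The n=1 mode dominates: θ ~ c₁ sin(πx/2.085) e^{-λ₁t}.
Decay rate: λ₁ = 2.3589π²/2.085² ≈ 5.355.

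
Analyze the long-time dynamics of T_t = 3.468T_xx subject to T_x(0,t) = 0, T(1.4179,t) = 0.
Long-time behavior: T → 0. Heat escapes through the Dirichlet boundary.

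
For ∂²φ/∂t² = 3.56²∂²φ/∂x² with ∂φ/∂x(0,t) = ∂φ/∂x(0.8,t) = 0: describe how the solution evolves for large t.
φ oscillates about a mean that drifts linearly in t (generically unbounded; no decay). There is no damping, so the nonconstant modes persist as standing waves (energy conserved, no decay). But with Neumann conditions at both ends the constant mode has eigenvalue 0: the spatial mean M(t) of φ satisfies M'' = 0, so M(t) = M(0) + M'(0)·t. Unless the initial velocity has zero mean (∫φ_t(x,0)dx = 0), the solution grows linearly in t (unbounded, though not exponentially); if it does have zero mean, the solution stays bounded and simply oscillates.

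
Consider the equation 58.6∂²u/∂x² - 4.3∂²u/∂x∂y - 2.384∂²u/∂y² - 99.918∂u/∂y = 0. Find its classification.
Hyperbolic. (A = 58.6, B = -4.3, C = -2.384 gives B² - 4AC = 577.2996.)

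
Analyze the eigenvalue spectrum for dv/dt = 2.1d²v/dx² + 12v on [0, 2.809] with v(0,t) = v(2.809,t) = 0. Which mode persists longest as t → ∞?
Eigenvalues: λₙ = 2.1n²π²/2.809² - 12.
First three modes:
  n=1: λ₁ = 2.1π²/2.809² - 12 ≈ -9.373
  n=2: λ₂ = 8.4π²/2.809² - 12 ≈ -1.493
  n=3: λ₃ = 18.9π²/2.809² - 12 ≈ 11.641
Since 2.1π²/2.809² ≈ 2.627 < 12, λ₁ < 0.
The n=1 mode grows fastest (−λₙ is largest for n=1) → dominates.
Asymptotic: v ~ c₁ sin(πx/2.809) e^{9.373t} (exponential growth at rate −λ₁ ≈ 9.373).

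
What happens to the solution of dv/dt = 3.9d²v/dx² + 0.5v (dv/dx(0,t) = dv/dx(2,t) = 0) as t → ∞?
v grows unboundedly. With Neumann BCs the constant mode has diffusion eigenvalue 0, so any r > 0 makes it grow like e^(0.5t); solution grows exponentially.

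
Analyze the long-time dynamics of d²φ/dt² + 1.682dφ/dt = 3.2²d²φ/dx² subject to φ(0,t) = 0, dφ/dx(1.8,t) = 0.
Long-time behavior: φ → 0. Damping (γ=1.682) dissipates energy; oscillations decay exponentially.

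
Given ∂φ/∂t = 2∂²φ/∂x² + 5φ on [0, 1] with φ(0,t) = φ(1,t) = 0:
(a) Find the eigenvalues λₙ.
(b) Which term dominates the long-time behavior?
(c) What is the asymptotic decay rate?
Eigenvalues: λₙ = 2n²π²/1² - 5.
First three modes:
  n=1: λ₁ = 2π² - 5 ≈ 14.739
  n=2: λ₂ = 8π² - 5 ≈ 73.957
  n=3: λ₃ = 18π² - 5 ≈ 172.653
Since 2π² ≈ 19.739 > 5, all λₙ > 0.
The n=1 mode decays slowest → dominates as t → ∞.
Asymptotic: φ ~ c₁ sin(πx/1) e^{-λ₁t} with decay rate λ₁ ≈ 14.739.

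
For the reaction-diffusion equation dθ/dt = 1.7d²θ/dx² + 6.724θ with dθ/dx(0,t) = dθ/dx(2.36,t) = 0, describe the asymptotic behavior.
θ grows unboundedly. With Neumann BCs the constant mode has diffusion eigenvalue 0, so any r > 0 makes it grow like e^(6.724t); solution grows exponentially.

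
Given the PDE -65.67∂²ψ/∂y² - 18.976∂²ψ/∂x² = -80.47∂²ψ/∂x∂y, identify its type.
Rewriting in standard form: -18.976∂²ψ/∂x² + 80.47∂²ψ/∂x∂y - 65.67∂²ψ/∂y² = 0. The second-order coefficients are A = -18.976, B = 80.47, C = -65.67. Since B² - 4AC = 1490.80522 > 0, this is a hyperbolic PDE.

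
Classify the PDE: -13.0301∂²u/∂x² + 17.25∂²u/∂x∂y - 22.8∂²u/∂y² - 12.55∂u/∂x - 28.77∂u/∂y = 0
A = -13.0301, B = 17.25, C = -22.8. Discriminant B² - 4AC = -890.78262. Since -890.78262 < 0, elliptic.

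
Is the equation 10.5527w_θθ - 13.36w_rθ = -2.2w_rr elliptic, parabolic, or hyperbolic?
Rewriting in standard form: 2.2w_rr - 13.36w_rθ + 10.5527w_θθ = 0. Computing B² - 4AC with A = 2.2, B = -13.36, C = 10.5527: discriminant = 85.62584 (positive). Answer: hyperbolic.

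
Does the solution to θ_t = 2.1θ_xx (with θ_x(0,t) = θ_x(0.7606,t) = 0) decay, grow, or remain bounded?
θ → constant (steady state). Heat is conserved (no flux at boundaries); solution approaches the spatial average.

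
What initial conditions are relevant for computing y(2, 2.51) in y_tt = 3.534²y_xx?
Domain of dependence: [-6.87034, 10.87034]. Signals travel at speed 3.534, so data within |x - 2| ≤ 3.534·2.51 = 8.87034 can reach the point.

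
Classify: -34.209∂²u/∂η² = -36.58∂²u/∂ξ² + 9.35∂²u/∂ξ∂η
Rewriting in standard form: 36.58∂²u/∂ξ² - 9.35∂²u/∂ξ∂η - 34.209∂²u/∂η² = 0. Hyperbolic (discriminant = 5092.88338).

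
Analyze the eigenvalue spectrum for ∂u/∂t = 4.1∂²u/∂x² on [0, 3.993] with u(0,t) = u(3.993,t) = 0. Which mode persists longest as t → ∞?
Eigenvalues: λₙ = 4.1n²π²/3.993².
First three modes:
  n=1: λ₁ = 4.1π²/3.993² ≈ 2.538
  n=2: λ₂ = 16.4π²/3.993² ≈ 10.152 (4× faster decay)
  n=3: λ₃ = 36.9π²/3.993² ≈ 22.842 (9× faster decay)
As t → ∞, higher modes decay exponentially faster. The n=1 mode dominates: u ~ c₁ sin(πx/3.993) e^{-λ₁t}.
Decay rate: λ₁ = 4.1π²/3.993² ≈ 2.538.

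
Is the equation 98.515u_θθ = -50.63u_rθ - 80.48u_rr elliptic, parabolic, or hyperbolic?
Rewriting in standard form: 80.48u_rr + 50.63u_rθ + 98.515u_θθ = 0. Computing B² - 4AC with A = 80.48, B = 50.63, C = 98.515: discriminant = -29150.5519 (negative). Answer: elliptic.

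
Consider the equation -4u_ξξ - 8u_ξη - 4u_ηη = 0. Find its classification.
Parabolic. (A = -4, B = -8, C = -4 gives B² - 4AC = 0.)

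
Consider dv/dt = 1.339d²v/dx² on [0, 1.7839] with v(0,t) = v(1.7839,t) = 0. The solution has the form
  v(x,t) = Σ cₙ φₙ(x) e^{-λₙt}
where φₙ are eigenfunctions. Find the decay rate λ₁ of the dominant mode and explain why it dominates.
Eigenvalues: λₙ = 1.339n²π²/1.7839².
First three modes:
  n=1: λ₁ = 1.339π²/1.7839² ≈ 4.153
  n=2: λ₂ = 5.356π²/1.7839² ≈ 16.611 (4× faster decay)
  n=3: λ₃ = 12.051π²/1.7839² ≈ 37.375 (9× faster decay)
As t → ∞, higher modes decay exponentially faster. The n=1 mode dominates: v ~ c₁ sin(πx/1.7839) e^{-λ₁t}.
Decay rate: λ₁ = 1.339π²/1.7839² ≈ 4.153.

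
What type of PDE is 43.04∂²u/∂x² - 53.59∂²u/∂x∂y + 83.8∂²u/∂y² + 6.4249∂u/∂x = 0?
With A = 43.04, B = -53.59, C = 83.8, the discriminant is -11555.1199. This is an elliptic PDE.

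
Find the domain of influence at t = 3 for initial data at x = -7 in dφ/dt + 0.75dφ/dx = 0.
At x = -4.75. The characteristic carries data from (-7, 0) to (-4.75, 3).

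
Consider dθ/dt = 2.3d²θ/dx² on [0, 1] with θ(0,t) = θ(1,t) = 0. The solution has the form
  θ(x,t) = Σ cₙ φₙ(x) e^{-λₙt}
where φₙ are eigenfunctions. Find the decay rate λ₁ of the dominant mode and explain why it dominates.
Eigenvalues: λₙ = 2.3n²π².
First three modes:
  n=1: λ₁ = 2.3π² ≈ 22.7
  n=2: λ₂ = 9.2π² ≈ 90.8 (4× faster decay)
  n=3: λ₃ = 20.7π² ≈ 204.301 (9× faster decay)
As t → ∞, higher modes decay exponentially faster. The n=1 mode dominates: θ ~ c₁ sin(πx) e^{-λ₁t}.
Decay rate: λ₁ = 2.3π² ≈ 22.7.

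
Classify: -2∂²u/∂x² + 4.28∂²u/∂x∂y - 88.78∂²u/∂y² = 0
Elliptic (discriminant = -691.9216).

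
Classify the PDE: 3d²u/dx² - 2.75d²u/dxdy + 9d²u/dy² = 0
A = 3, B = -2.75, C = 9. Discriminant B² - 4AC = -100.4375. Since -100.4375 < 0, elliptic.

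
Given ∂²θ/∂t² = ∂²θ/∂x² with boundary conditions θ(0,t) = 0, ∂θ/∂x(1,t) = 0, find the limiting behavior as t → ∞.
θ oscillates (no decay). Energy is conserved; the solution oscillates indefinitely as standing waves.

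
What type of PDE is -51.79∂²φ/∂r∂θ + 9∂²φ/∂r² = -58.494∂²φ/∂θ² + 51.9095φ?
Rewriting in standard form: 9∂²φ/∂r² - 51.79∂²φ/∂r∂θ + 58.494∂²φ/∂θ² - 51.9095φ = 0. With A = 9, B = -51.79, C = 58.494, the discriminant is 576.4201. This is a hyperbolic PDE.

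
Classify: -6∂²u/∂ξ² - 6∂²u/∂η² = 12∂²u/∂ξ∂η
Rewriting in standard form: -6∂²u/∂ξ² - 12∂²u/∂ξ∂η - 6∂²u/∂η² = 0. Parabolic (discriminant = 0).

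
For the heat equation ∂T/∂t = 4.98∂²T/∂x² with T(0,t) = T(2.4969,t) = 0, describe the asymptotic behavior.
T → 0. Heat diffuses out through both boundaries.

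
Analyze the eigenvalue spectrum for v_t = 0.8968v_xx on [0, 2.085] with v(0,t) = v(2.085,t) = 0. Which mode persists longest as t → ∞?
Eigenvalues: λₙ = 0.8968n²π²/2.085².
First three modes:
  n=1: λ₁ = 0.8968π²/2.085² ≈ 2.036
  n=2: λ₂ = 3.5872π²/2.085² ≈ 8.144 (4× faster decay)
  n=3: λ₃ = 8.0712π²/2.085² ≈ 18.324 (9× faster decay)
As t → ∞, higher modes decay exponentially faster. The n=1 mode dominates: v ~ c₁ sin(πx/2.085) e^{-λ₁t}.
Decay rate: λ₁ = 0.8968π²/2.085² ≈ 2.036.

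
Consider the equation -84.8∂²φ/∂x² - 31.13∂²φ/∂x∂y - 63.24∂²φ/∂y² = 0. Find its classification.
Elliptic. (A = -84.8, B = -31.13, C = -63.24 gives B² - 4AC = -20481.9311.)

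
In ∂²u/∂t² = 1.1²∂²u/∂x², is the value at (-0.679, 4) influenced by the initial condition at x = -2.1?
Yes. The domain of dependence is [-5.079, 3.721], and -2.1 ∈ [-5.079, 3.721].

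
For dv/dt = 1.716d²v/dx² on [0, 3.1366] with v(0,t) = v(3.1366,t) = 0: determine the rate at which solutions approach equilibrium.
Eigenvalues: λₙ = 1.716n²π²/3.1366².
First three modes:
  n=1: λ₁ = 1.716π²/3.1366² ≈ 1.721
  n=2: λ₂ = 6.864π²/3.1366² ≈ 6.886 (4× faster decay)
  n=3: λ₃ = 15.444π²/3.1366² ≈ 15.493 (9× faster decay)
As t → ∞, higher modes decay exponentially faster. The n=1 mode dominates: v ~ c₁ sin(πx/3.1366) e^{-λ₁t}.
Decay rate: λ₁ = 1.716π²/3.1366² ≈ 1.721.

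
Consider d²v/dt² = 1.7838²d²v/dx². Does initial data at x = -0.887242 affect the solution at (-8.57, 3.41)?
No. The domain of dependence is [-14.652758, -2.487242], and -0.887242 is outside this interval.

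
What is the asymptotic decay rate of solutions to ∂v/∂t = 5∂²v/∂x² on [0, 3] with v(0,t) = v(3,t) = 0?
Eigenvalues: λₙ = 5n²π²/3².
First three modes:
  n=1: λ₁ = 5π²/3² ≈ 5.483
  n=2: λ₂ = 20π²/3² ≈ 21.932 (4× faster decay)
  n=3: λ₃ = 45π²/3² ≈ 49.348 (9× faster decay)
As t → ∞, higher modes decay exponentially faster. The n=1 mode dominates: v ~ c₁ sin(πx/3) e^{-λ₁t}.
Decay rate: λ₁ = 5π²/3² ≈ 5.483.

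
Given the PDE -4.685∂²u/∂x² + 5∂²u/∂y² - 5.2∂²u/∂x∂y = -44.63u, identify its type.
Rewriting in standard form: -4.685∂²u/∂x² - 5.2∂²u/∂x∂y + 5∂²u/∂y² + 44.63u = 0. The second-order coefficients are A = -4.685, B = -5.2, C = 5. Since B² - 4AC = 120.74 > 0, this is a hyperbolic PDE.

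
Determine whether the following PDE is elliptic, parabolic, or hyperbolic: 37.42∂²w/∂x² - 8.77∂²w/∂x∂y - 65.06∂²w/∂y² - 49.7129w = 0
Coefficients: A = 37.42, B = -8.77, C = -65.06. B² - 4AC = 9815.0937, which is positive, so the equation is hyperbolic.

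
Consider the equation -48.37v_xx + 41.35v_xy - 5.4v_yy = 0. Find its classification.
Hyperbolic. (A = -48.37, B = 41.35, C = -5.4 gives B² - 4AC = 665.0305.)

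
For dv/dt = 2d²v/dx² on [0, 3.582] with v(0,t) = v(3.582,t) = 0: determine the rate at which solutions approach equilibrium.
Eigenvalues: λₙ = 2n²π²/3.582².
First three modes:
  n=1: λ₁ = 2π²/3.582² ≈ 1.538
  n=2: λ₂ = 8π²/3.582² ≈ 6.154 (4× faster decay)
  n=3: λ₃ = 18π²/3.582² ≈ 13.846 (9× faster decay)
As t → ∞, higher modes decay exponentially faster. The n=1 mode dominates: v ~ c₁ sin(πx/3.582) e^{-λ₁t}.
Decay rate: λ₁ = 2π²/3.582² ≈ 1.538.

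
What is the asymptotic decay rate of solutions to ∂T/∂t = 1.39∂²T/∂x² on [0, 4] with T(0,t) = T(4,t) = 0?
Eigenvalues: λₙ = 1.39n²π²/4².
First three modes:
  n=1: λ₁ = 1.39π²/4² ≈ 0.857
  n=2: λ₂ = 5.56π²/4² ≈ 3.43 (4× faster decay)
  n=3: λ₃ = 12.51π²/4² ≈ 7.717 (9× faster decay)
As t → ∞, higher modes decay exponentially faster. The n=1 mode dominates: T ~ c₁ sin(πx/4) e^{-λ₁t}.
Decay rate: λ₁ = 1.39π²/4² ≈ 0.857.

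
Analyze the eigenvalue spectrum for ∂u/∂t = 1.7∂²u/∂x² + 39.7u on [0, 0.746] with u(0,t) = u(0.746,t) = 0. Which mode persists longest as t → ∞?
Eigenvalues: λₙ = 1.7n²π²/0.746² - 39.7.
First three modes:
  n=1: λ₁ = 1.7π²/0.746² - 39.7 ≈ -9.551
  n=2: λ₂ = 6.8π²/0.746² - 39.7 ≈ 80.895
  n=3: λ₃ = 15.3π²/0.746² - 39.7 ≈ 231.64
Since 1.7π²/0.746² ≈ 30.149 < 39.7, λ₁ < 0.
The n=1 mode grows fastest (−λₙ is largest for n=1) → dominates.
Asymptotic: u ~ c₁ sin(πx/0.746) e^{9.551t} (exponential growth at rate −λ₁ ≈ 9.551).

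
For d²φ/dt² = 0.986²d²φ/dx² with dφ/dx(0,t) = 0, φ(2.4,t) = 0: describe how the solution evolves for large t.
φ oscillates (no decay). Energy is conserved; the solution oscillates indefinitely as standing waves.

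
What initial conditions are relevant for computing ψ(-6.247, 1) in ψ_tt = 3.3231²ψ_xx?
Domain of dependence: [-9.5701, -2.9239]. Signals travel at speed 3.3231, so data within |x - -6.247| ≤ 3.3231·1 = 3.3231 can reach the point.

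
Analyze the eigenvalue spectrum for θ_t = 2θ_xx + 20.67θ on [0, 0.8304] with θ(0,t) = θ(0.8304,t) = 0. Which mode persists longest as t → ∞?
Eigenvalues: λₙ = 2n²π²/0.8304² - 20.67.
First three modes:
  n=1: λ₁ = 2π²/0.8304² - 20.67 ≈ 7.956
  n=2: λ₂ = 8π²/0.8304² - 20.67 ≈ 93.833
  n=3: λ₃ = 18π²/0.8304² - 20.67 ≈ 236.961
Since 2π²/0.8304² ≈ 28.626 > 20.67, all λₙ > 0.
The n=1 mode decays slowest → dominates as t → ∞.
Asymptotic: θ ~ c₁ sin(πx/0.8304) e^{-λ₁t} with decay rate λ₁ ≈ 7.956.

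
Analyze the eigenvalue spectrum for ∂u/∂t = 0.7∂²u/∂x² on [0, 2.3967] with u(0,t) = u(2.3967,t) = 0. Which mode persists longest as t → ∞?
Eigenvalues: λₙ = 0.7n²π²/2.3967².
First three modes:
  n=1: λ₁ = 0.7π²/2.3967² ≈ 1.203
  n=2: λ₂ = 2.8π²/2.3967² ≈ 4.811 (4× faster decay)
  n=3: λ₃ = 6.3π²/2.3967² ≈ 10.825 (9× faster decay)
As t → ∞, higher modes decay exponentially faster. The n=1 mode dominates: u ~ c₁ sin(πx/2.3967) e^{-λ₁t}.
Decay rate: λ₁ = 0.7π²/2.3967² ≈ 1.203.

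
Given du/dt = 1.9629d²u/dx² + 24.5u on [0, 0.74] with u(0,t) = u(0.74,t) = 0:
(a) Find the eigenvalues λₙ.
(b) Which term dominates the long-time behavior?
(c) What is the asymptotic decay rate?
Eigenvalues: λₙ = 1.9629n²π²/0.74² - 24.5.
First three modes:
  n=1: λ₁ = 1.9629π²/0.74² - 24.5 ≈ 10.878
  n=2: λ₂ = 7.8516π²/0.74² - 24.5 ≈ 117.012
  n=3: λ₃ = 17.6661π²/0.74² - 24.5 ≈ 293.903
Since 1.9629π²/0.74² ≈ 35.378 > 24.5, all λₙ > 0.
The n=1 mode decays slowest → dominates as t → ∞.
Asymptotic: u ~ c₁ sin(πx/0.74) e^{-λ₁t} with decay rate λ₁ ≈ 10.878.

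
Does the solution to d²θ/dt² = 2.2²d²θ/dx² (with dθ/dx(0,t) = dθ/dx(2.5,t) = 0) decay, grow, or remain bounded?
θ oscillates about a mean that drifts linearly in t (generically unbounded; no decay). There is no damping, so the nonconstant modes persist as standing waves (energy conserved, no decay). But with Neumann conditions at both ends the constant mode has eigenvalue 0: the spatial mean M(t) of θ satisfies M'' = 0, so M(t) = M(0) + M'(0)·t. Unless the initial velocity has zero mean (∫θ_t(x,0)dx = 0), the solution grows linearly in t (unbounded, though not exponentially); if it does have zero mean, the solution stays bounded and simply oscillates.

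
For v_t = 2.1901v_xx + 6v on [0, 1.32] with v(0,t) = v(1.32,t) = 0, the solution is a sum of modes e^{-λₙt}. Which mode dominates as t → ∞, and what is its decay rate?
Eigenvalues: λₙ = 2.1901n²π²/1.32² - 6.
First three modes:
  n=1: λ₁ = 2.1901π²/1.32² - 6 ≈ 6.406
  n=2: λ₂ = 8.7604π²/1.32² - 6 ≈ 43.622
  n=3: λ₃ = 19.7109π²/1.32² - 6 ≈ 105.65
Since 2.1901π²/1.32² ≈ 12.406 > 6, all λₙ > 0.
The n=1 mode decays slowest → dominates as t → ∞.
Asymptotic: v ~ c₁ sin(πx/1.32) e^{-λ₁t} with decay rate λ₁ ≈ 6.406.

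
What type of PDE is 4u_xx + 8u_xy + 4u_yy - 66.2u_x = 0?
With A = 4, B = 8, C = 4, the discriminant is 0. This is a parabolic PDE.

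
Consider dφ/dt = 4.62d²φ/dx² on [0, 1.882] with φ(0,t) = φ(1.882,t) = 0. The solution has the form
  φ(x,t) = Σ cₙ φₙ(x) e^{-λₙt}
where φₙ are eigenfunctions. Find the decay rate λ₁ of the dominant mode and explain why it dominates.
Eigenvalues: λₙ = 4.62n²π²/1.882².
First three modes:
  n=1: λ₁ = 4.62π²/1.882² ≈ 12.874
  n=2: λ₂ = 18.48π²/1.882² ≈ 51.495 (4× faster decay)
  n=3: λ₃ = 41.58π²/1.882² ≈ 115.863 (9× faster decay)
As t → ∞, higher modes decay exponentially faster. The n=1 mode dominates: φ ~ c₁ sin(πx/1.882) e^{-λ₁t}.
Decay rate: λ₁ = 4.62π²/1.882² ≈ 12.874.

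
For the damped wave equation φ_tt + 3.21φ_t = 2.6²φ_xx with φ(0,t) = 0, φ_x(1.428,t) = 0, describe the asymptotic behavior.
φ → 0. Damping (γ=3.21) dissipates energy; oscillations decay exponentially.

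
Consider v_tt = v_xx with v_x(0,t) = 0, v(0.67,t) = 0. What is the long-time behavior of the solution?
As t → ∞, v oscillates (no decay). Energy is conserved; the solution oscillates indefinitely as standing waves.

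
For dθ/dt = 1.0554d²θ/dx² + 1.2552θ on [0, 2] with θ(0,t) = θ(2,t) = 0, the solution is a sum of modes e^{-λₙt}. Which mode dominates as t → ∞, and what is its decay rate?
Eigenvalues: λₙ = 1.0554n²π²/2² - 1.2552.
First three modes:
  n=1: λ₁ = 1.0554π²/2² - 1.2552 ≈ 1.349
  n=2: λ₂ = 4.2216π²/2² - 1.2552 ≈ 9.161
  n=3: λ₃ = 9.4986π²/2² - 1.2552 ≈ 22.182
Since 1.0554π²/2² ≈ 2.604 > 1.2552, all λₙ > 0.
The n=1 mode decays slowest → dominates as t → ∞.
Asymptotic: θ ~ c₁ sin(πx/2) e^{-λ₁t} with decay rate λ₁ ≈ 1.349.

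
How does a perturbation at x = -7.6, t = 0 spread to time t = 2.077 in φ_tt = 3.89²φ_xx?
Domain of influence: [-15.67953, 0.47953]. Data at x = -7.6 spreads outward at speed 3.89.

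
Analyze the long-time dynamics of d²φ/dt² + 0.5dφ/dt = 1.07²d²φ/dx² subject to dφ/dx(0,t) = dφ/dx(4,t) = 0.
Long-time behavior: φ → constant (steady state). Damping (γ=0.5) dissipates the nonconstant modes; with Neumann BCs the spatial average obeys M''+γM'=0 and tends to a finite limit.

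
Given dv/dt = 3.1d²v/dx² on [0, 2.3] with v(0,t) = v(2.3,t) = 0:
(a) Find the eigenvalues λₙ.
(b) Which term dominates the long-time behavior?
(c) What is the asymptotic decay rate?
Eigenvalues: λₙ = 3.1n²π²/2.3².
First three modes:
  n=1: λ₁ = 3.1π²/2.3² ≈ 5.784
  n=2: λ₂ = 12.4π²/2.3² ≈ 23.135 (4× faster decay)
  n=3: λ₃ = 27.9π²/2.3² ≈ 52.053 (9× faster decay)
As t → ∞, higher modes decay exponentially faster. The n=1 mode dominates: v ~ c₁ sin(πx/2.3) e^{-λ₁t}.
Decay rate: λ₁ = 3.1π²/2.3² ≈ 5.784.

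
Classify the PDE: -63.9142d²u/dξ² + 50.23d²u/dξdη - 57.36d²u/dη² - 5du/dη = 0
A = -63.9142, B = 50.23, C = -57.36. Discriminant B² - 4AC = -12141.421148. Since -12141.421148 < 0, elliptic.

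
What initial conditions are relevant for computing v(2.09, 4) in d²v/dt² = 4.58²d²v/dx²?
Domain of dependence: [-16.23, 20.41]. Signals travel at speed 4.58, so data within |x - 2.09| ≤ 4.58·4 = 18.32 can reach the point.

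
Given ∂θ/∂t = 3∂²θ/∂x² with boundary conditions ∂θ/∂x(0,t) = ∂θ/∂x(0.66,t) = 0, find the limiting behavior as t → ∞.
θ → constant (steady state). Heat is conserved (no flux at boundaries); solution approaches the spatial average.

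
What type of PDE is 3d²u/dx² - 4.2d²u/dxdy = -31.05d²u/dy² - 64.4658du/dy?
Rewriting in standard form: 3d²u/dx² - 4.2d²u/dxdy + 31.05d²u/dy² + 64.4658du/dy = 0. With A = 3, B = -4.2, C = 31.05, the discriminant is -354.96. This is an elliptic PDE.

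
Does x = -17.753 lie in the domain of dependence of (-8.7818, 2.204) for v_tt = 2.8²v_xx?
No. The domain of dependence is [-14.953, -2.6106], and -17.753 is outside this interval.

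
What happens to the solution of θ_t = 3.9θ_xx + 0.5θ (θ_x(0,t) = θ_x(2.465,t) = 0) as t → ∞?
θ grows unboundedly. With Neumann BCs the constant mode has diffusion eigenvalue 0, so any r > 0 makes it grow like e^(0.5t); solution grows exponentially.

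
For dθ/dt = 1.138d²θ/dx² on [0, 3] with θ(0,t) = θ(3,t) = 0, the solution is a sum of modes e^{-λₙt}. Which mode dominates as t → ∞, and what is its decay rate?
Eigenvalues: λₙ = 1.138n²π²/3².
First three modes:
  n=1: λ₁ = 1.138π²/3² ≈ 1.248
  n=2: λ₂ = 4.552π²/3² ≈ 4.992 (4× faster decay)
  n=3: λ₃ = 10.242π²/3² ≈ 11.232 (9× faster decay)
As t → ∞, higher modes decay exponentially faster. The n=1 mode dominates: θ ~ c₁ sin(πx/3) e^{-λ₁t}.
Decay rate: λ₁ = 1.138π²/3² ≈ 1.248.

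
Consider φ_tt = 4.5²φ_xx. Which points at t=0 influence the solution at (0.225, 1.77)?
Domain of dependence: [-7.74, 8.19]. Signals travel at speed 4.5, so data within |x - 0.225| ≤ 4.5·1.77 = 7.965 can reach the point.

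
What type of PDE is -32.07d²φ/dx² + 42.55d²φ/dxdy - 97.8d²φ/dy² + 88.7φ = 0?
With A = -32.07, B = 42.55, C = -97.8, the discriminant is -10735.2815. This is an elliptic PDE.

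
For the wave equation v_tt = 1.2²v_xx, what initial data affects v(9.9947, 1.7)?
Domain of dependence: [7.9547, 12.0347]. Signals travel at speed 1.2, so data within |x - 9.9947| ≤ 1.2·1.7 = 2.04 can reach the point.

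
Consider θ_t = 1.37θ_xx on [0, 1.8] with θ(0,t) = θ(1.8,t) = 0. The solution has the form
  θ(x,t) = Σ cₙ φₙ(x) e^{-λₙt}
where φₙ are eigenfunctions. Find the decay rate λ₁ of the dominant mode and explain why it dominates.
Eigenvalues: λₙ = 1.37n²π²/1.8².
First three modes:
  n=1: λ₁ = 1.37π²/1.8² ≈ 4.173
  n=2: λ₂ = 5.48π²/1.8² ≈ 16.693 (4× faster decay)
  n=3: λ₃ = 12.33π²/1.8² ≈ 37.559 (9× faster decay)
As t → ∞, higher modes decay exponentially faster. The n=1 mode dominates: θ ~ c₁ sin(πx/1.8) e^{-λ₁t}.
Decay rate: λ₁ = 1.37π²/1.8² ≈ 4.173.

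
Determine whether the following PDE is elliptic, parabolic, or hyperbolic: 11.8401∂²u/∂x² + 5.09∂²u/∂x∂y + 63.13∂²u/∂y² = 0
Coefficients: A = 11.8401, B = 5.09, C = 63.13. B² - 4AC = -2963.953952, which is negative, so the equation is elliptic.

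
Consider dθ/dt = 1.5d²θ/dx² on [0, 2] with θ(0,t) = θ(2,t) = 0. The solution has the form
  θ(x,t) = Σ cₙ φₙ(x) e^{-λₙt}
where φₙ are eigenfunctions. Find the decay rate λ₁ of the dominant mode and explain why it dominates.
Eigenvalues: λₙ = 1.5n²π²/2².
First three modes:
  n=1: λ₁ = 1.5π²/2² ≈ 3.701
  n=2: λ₂ = 6π²/2² ≈ 14.804 (4× faster decay)
  n=3: λ₃ = 13.5π²/2² ≈ 33.31 (9× faster decay)
As t → ∞, higher modes decay exponentially faster. The n=1 mode dominates: θ ~ c₁ sin(πx/2) e^{-λ₁t}.
Decay rate: λ₁ = 1.5π²/2² ≈ 3.701.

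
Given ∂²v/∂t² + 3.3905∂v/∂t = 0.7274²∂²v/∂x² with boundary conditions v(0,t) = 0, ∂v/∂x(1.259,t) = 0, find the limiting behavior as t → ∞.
v → 0. Damping (γ=3.3905) dissipates energy; oscillations decay exponentially.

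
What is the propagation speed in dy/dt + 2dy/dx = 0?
Speed = 2. Information travels along x - 2t = const (rightward).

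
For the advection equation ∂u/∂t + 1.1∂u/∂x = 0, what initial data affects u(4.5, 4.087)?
A single point: x = 0.0043. The characteristic through (4.5, 4.087) is x - 1.1t = const, so x = 4.5 - 1.1·4.087 = 0.0043.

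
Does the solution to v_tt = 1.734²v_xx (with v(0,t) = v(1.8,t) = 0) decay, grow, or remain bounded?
v oscillates (no decay). Energy is conserved; the solution oscillates indefinitely as standing waves.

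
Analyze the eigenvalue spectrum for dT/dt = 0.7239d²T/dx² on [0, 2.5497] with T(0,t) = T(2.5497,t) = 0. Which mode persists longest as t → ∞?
Eigenvalues: λₙ = 0.7239n²π²/2.5497².
First three modes:
  n=1: λ₁ = 0.7239π²/2.5497² ≈ 1.099
  n=2: λ₂ = 2.8956π²/2.5497² ≈ 4.396 (4× faster decay)
  n=3: λ₃ = 6.5151π²/2.5497² ≈ 9.891 (9× faster decay)
As t → ∞, higher modes decay exponentially faster. The n=1 mode dominates: T ~ c₁ sin(πx/2.5497) e^{-λ₁t}.
Decay rate: λ₁ = 0.7239π²/2.5497² ≈ 1.099.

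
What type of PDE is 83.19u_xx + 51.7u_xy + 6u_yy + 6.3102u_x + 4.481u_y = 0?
With A = 83.19, B = 51.7, C = 6, the discriminant is 676.33. This is a hyperbolic PDE.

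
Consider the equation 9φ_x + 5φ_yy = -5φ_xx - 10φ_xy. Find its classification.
Rewriting in standard form: 5φ_xx + 10φ_xy + 5φ_yy + 9φ_x = 0. Parabolic. (A = 5, B = 10, C = 5 gives B² - 4AC = 0.)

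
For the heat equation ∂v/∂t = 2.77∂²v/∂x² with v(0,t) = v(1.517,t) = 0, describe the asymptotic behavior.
v → 0. Heat diffuses out through both boundaries.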